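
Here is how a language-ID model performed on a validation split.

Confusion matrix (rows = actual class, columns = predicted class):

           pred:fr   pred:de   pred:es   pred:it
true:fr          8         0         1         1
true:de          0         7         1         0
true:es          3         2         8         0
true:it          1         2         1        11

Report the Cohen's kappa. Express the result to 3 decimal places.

Observed agreement pₒ = trace/N = 34/46 = 0.7391
Expected agreement pₑ = Σ (rowᵢ·colᵢ)/N² = (10·12 + 8·11 + 13·11 + 15·12)/46² = 0.2509
κ = (pₒ − pₑ)/(1 − pₑ) = (0.7391 − 0.2509)/(1 − 0.2509) = 0.652

0.652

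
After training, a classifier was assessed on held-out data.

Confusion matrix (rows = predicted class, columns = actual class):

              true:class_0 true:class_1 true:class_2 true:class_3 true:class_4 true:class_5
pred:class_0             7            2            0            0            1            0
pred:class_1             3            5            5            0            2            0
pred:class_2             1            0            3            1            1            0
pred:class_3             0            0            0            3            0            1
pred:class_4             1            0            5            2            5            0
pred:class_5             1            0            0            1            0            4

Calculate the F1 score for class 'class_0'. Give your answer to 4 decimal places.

Take TP from the diagonal, FP from the rest of the 'class_0' prediction marginal, FN from the rest of the 'class_0' actual marginal.
F1 score = 2·TP/(2·TP+FP+FN).
class_0: TP=7, FP=2+0+0+1+0=3, FN=3+1+0+1+1=6 → 14/23 = 0.60870

0.6087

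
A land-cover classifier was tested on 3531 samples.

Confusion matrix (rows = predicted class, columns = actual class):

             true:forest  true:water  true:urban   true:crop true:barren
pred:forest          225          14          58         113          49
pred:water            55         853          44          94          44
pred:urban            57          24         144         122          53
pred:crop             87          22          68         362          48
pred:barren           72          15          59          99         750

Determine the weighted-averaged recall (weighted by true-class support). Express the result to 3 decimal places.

0.661

Per-class recall (TP/(TP+FN)):
  forest: TP=225, FN=55+57+87+72=271 → 225/496 = 0.4536
  water: TP=853, FN=14+24+22+15=75 → 853/928 = 0.9192
  urban: TP=144, FN=58+44+68+59=229 → 144/373 = 0.3861
  crop: TP=362, FN=113+94+122+99=428 → 362/790 = 0.4582
  barren: TP=750, FN=49+44+53+48=194 → 750/944 = 0.7945
Weighted-recall = Σ (supportᵢ/N)·recallᵢ with N=3531: (496/3531)·0.4536 + (928/3531)·0.9192 + (373/3531)·0.3861 + (790/3531)·0.4582 + (944/3531)·0.7945 = 0.661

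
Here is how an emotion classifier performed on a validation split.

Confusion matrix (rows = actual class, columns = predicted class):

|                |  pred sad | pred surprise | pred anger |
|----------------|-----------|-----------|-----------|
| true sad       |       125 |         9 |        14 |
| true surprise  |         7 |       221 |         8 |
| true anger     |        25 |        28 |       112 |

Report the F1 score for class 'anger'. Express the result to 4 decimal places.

0.7492

Take TP from the diagonal, FP from the rest of the 'anger' prediction marginal, FN from the rest of the 'anger' actual marginal.
F1 score = 2·TP/(2·TP+FP+FN).
anger: TP=112, FP=14+8=22, FN=25+28=53 → 224/299 = 0.74916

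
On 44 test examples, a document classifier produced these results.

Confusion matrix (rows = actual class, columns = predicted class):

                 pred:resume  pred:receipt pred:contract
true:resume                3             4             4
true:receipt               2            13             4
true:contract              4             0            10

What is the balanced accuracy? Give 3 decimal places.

0.557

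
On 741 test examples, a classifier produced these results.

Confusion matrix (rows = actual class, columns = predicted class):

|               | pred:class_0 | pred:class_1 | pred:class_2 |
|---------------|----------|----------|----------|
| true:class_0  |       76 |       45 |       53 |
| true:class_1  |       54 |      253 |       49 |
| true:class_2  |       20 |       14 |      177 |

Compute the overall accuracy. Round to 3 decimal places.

Accuracy = trace / total = (76+253+177=506) / 741 = 506/741 = 0.683

0.683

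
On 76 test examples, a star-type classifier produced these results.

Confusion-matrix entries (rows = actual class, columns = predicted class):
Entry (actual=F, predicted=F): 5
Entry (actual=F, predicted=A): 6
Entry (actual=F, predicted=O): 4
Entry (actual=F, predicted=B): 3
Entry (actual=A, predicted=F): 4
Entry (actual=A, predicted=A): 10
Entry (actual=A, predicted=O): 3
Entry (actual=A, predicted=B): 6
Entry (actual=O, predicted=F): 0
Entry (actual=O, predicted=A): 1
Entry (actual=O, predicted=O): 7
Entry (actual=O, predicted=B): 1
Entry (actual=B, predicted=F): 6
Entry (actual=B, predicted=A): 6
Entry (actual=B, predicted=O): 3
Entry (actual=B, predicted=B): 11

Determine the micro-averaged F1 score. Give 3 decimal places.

0.434

Micro-averaging pools counts across classes: ΣTP=33, ΣFP=43, ΣFN=43.
Micro-F1 score = 2·TP/(2·TP+FP+FN) on pooled counts = 0.434 (equals overall accuracy in single-label multiclass).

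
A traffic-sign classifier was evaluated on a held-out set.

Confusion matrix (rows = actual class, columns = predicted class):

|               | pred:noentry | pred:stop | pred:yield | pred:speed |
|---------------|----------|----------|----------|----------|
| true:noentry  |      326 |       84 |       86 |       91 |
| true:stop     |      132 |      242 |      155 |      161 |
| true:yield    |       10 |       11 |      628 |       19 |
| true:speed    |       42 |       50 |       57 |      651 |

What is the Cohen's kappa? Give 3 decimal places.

0.561

Observed agreement pₒ = trace/N = 1847/2745 = 0.6729
Expected agreement pₑ = Σ (rowᵢ·colᵢ)/N² = (587·510 + 690·387 + 668·926 + 800·922)/2745² = 0.2552
κ = (pₒ − pₑ)/(1 − pₑ) = (0.6729 − 0.2552)/(1 − 0.2552) = 0.561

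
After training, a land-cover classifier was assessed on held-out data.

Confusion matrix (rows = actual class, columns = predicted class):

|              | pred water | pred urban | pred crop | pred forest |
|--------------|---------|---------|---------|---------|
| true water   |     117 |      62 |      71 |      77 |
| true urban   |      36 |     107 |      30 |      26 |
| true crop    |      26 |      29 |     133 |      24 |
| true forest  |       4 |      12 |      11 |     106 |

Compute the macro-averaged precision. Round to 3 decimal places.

0.537

Per-class precision (TP/(TP+FP)):
  water: TP=117, FP=36+26+4=66 → 117/183 = 0.6393
  urban: TP=107, FP=62+29+12=103 → 107/210 = 0.5095
  crop: TP=133, FP=71+30+11=112 → 133/245 = 0.5429
  forest: TP=106, FP=77+26+24=127 → 106/233 = 0.4549
Macro-precision = mean = (0.6393 + 0.5095 + 0.5429 + 0.4549) / 4 = 0.537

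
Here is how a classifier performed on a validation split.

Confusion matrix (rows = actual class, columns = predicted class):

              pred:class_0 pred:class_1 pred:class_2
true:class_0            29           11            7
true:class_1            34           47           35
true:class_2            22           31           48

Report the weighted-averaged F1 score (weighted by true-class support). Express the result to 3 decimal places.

Per-class F1 score (2·TP/(2·TP+FP+FN)):
  class_0: TP=29, FP=34+22=56, FN=11+7=18 → 58/132 = 0.4394
  class_1: TP=47, FP=11+31=42, FN=34+35=69 → 94/205 = 0.4585
  class_2: TP=48, FP=7+35=42, FN=22+31=53 → 96/191 = 0.5026
Weighted-F1 score = Σ (supportᵢ/N)·F1 scoreᵢ with N=264: (47/264)·0.4394 + (116/264)·0.4585 + (101/264)·0.5026 = 0.472

0.472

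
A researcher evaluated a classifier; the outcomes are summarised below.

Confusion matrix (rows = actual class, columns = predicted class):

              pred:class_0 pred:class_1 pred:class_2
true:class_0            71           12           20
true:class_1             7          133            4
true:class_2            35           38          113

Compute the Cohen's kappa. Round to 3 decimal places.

0.595

Observed agreement pₒ = trace/N = 317/433 = 0.7321
Expected agreement pₑ = Σ (rowᵢ·colᵢ)/N² = (103·113 + 144·183 + 186·137)/433² = 0.3385
κ = (pₒ − pₑ)/(1 − pₑ) = (0.7321 − 0.3385)/(1 − 0.3385) = 0.595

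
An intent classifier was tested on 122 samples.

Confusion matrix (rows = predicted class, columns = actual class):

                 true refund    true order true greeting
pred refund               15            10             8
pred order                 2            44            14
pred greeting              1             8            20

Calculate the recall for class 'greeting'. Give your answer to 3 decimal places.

recall = TP/(TP+FN).
greeting: TP=20, FN=8+14=22 → 20/42 = 0.4762

0.476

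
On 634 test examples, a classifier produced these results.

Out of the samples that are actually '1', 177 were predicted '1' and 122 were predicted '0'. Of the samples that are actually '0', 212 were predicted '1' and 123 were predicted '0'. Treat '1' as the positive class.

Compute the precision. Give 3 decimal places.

0.455

Precision = TP/(TP+FP) = 177/(177+212) = 177/389 = 0.455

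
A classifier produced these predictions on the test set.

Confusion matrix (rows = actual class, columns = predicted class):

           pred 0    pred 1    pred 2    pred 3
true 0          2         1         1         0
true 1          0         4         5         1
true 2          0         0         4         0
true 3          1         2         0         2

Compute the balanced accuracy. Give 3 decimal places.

0.575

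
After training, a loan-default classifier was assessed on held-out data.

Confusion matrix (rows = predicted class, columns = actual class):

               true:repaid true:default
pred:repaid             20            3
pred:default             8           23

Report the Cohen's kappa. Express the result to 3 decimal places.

0.595

Observed agreement pₒ = trace/N = 43/54 = 0.7963
Expected agreement pₑ = Σ (rowᵢ·colᵢ)/N² = (28·23 + 26·31)/54² = 0.4973
κ = (pₒ − pₑ)/(1 − pₑ) = (0.7963 − 0.4973)/(1 − 0.4973) = 0.595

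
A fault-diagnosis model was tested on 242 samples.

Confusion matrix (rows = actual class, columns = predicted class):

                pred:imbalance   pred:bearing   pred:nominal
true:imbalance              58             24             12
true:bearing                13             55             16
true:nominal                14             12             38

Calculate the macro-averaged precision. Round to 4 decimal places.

Per-class precision (TP/(TP+FP)):
  imbalance: TP=58, FP=13+14=27 → 58/85 = 0.68235
  bearing: TP=55, FP=24+12=36 → 55/91 = 0.60440
  nominal: TP=38, FP=12+16=28 → 38/66 = 0.57576
Macro-precision = mean = (0.68235 + 0.60440 + 0.57576) / 3 = 0.6208

0.6208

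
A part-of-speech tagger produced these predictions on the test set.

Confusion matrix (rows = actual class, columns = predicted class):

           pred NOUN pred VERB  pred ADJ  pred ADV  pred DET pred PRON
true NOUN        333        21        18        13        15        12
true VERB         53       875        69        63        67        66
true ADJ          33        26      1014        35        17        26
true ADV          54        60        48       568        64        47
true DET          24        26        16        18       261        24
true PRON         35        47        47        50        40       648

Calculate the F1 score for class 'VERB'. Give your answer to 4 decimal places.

0.7785

F1 score = 2·TP/(2·TP+FP+FN).
VERB: TP=875, FP=21+26+60+26+47=180, FN=53+69+63+67+66=318 → 1750/2248 = 0.77847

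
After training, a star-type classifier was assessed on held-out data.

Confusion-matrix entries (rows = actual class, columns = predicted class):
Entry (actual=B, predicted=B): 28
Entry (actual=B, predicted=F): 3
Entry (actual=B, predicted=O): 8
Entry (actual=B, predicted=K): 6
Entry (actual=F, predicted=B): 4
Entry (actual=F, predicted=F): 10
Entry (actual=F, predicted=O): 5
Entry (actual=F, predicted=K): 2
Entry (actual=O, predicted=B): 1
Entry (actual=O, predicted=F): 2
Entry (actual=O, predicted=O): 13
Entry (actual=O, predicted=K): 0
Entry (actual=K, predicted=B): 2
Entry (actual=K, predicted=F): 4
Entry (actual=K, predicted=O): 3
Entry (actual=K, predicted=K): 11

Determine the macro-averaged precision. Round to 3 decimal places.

0.588

Per-class precision (TP/(TP+FP)):
  B: TP=28, FP=4+1+2=7 → 28/35 = 0.8000
  F: TP=10, FP=3+2+4=9 → 10/19 = 0.5263
  O: TP=13, FP=8+5+3=16 → 13/29 = 0.4483
  K: TP=11, FP=6+2+0=8 → 11/19 = 0.5789
Macro-precision = mean = (0.8000 + 0.5263 + 0.4483 + 0.5789) / 4 = 0.588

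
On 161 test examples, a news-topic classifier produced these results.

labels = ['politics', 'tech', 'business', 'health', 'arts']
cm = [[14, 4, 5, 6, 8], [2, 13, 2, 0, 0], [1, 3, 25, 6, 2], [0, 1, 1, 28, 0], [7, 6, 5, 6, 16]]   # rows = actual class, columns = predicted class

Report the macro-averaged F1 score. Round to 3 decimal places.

Per-class F1 score (2·TP/(2·TP+FP+FN)):
  politics: TP=14, FP=2+1+0+7=10, FN=4+5+6+8=23 → 28/61 = 0.4590
  tech: TP=13, FP=4+3+1+6=14, FN=2+2+0+0=4 → 26/44 = 0.5909
  business: TP=25, FP=5+2+1+5=13, FN=1+3+6+2=12 → 50/75 = 0.6667
  health: TP=28, FP=6+0+6+6=18, FN=0+1+1+0=2 → 56/76 = 0.7368
  arts: TP=16, FP=8+0+2+0=10, FN=7+6+5+6=24 → 32/66 = 0.4848
Macro-F1 score = mean = (0.4590 + 0.5909 + 0.6667 + 0.7368 + 0.4848) / 5 = 0.588

0.588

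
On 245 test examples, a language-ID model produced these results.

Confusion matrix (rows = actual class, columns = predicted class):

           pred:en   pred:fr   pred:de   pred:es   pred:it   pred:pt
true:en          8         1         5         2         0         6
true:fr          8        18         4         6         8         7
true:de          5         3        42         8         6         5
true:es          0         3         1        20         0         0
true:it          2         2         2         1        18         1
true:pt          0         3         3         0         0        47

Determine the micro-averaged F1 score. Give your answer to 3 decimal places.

Micro-averaging pools counts across classes: ΣTP=153, ΣFP=92, ΣFN=92.
Micro-F1 score = 2·TP/(2·TP+FP+FN) on pooled counts = 0.624 (equals overall accuracy in single-label multiclass).

0.624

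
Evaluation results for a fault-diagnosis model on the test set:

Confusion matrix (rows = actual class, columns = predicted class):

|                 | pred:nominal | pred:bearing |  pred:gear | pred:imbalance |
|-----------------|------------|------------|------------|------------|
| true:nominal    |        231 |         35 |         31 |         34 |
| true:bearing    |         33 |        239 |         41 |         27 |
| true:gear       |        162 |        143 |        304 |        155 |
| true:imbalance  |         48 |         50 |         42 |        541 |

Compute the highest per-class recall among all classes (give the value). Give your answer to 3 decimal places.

Per-class recall (TP/(TP+FN)):
  nominal: TP=231, FN=35+31+34=100 → 231/331 = 0.6979
  bearing: TP=239, FN=33+41+27=101 → 239/340 = 0.7029
  gear: TP=304, FN=162+143+155=460 → 304/764 = 0.3979
  imbalance: TP=541, FN=48+50+42=140 → 541/681 = 0.7944
Highest is class 'imbalance' with recall = 0.794.

0.794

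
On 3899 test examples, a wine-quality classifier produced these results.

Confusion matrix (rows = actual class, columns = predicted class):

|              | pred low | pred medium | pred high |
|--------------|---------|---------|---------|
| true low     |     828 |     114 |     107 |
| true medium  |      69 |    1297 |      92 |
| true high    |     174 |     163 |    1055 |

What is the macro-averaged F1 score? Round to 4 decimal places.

0.8114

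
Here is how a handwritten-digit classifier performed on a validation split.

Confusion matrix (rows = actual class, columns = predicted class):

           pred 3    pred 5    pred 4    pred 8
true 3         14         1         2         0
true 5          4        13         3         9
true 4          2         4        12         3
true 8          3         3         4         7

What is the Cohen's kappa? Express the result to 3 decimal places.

Observed agreement pₒ = trace/N = 46/84 = 0.5476
Expected agreement pₑ = Σ (rowᵢ·colᵢ)/N² = (17·23 + 29·21 + 21·21 + 17·19)/84² = 0.2500
κ = (pₒ − pₑ)/(1 − pₑ) = (0.5476 − 0.2500)/(1 − 0.2500) = 0.397

0.397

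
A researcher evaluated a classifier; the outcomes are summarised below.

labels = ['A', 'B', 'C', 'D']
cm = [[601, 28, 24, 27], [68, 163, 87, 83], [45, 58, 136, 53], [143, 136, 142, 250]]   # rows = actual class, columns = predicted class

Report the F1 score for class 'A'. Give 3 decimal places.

0.782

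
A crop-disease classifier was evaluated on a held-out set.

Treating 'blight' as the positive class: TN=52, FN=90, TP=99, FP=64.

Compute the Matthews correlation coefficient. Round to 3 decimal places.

-0.027

MCC = (TP·TN − FP·FN) / √((TP+FP)(TP+FN)(TN+FP)(TN+FN))
Numerator = 99·52 − 64·90 = -612
Denominator = √(163·189·116·142) = √507452904 = 22526.7153
MCC = -612 / 22526.7153 = -0.027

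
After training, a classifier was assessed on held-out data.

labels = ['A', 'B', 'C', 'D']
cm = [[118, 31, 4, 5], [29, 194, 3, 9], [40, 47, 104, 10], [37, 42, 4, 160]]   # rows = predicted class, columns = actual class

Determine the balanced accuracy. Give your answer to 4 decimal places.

0.7296

Balanced accuracy = mean of per-class recall.
  A: recall = 118/224 = 0.52679
  B: recall = 194/314 = 0.61783
  C: recall = 104/115 = 0.90435
  D: recall = 160/184 = 0.86957
Mean = (0.52679 + 0.61783 + 0.90435 + 0.86957) / 4 = 0.7296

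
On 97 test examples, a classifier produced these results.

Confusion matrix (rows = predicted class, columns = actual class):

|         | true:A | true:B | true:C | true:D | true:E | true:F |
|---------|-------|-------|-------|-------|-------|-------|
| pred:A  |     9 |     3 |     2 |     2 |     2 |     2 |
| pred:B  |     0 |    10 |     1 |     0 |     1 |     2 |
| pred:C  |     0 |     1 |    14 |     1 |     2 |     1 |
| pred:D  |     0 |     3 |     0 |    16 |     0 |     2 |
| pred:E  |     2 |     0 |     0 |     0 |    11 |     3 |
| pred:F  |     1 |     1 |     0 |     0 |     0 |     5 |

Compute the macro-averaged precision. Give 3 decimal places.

Per-class precision (TP/(TP+FP)):
  A: TP=9, FP=3+2+2+2+2=11 → 9/20 = 0.4500
  B: TP=10, FP=0+1+0+1+2=4 → 10/14 = 0.7143
  C: TP=14, FP=0+1+1+2+1=5 → 14/19 = 0.7368
  D: TP=16, FP=0+3+0+0+2=5 → 16/21 = 0.7619
  E: TP=11, FP=2+0+0+0+3=5 → 11/16 = 0.6875
  F: TP=5, FP=1+1+0+0+0=2 → 5/7 = 0.7143
Macro-precision = mean = (0.4500 + 0.7143 + 0.7368 + 0.7619 + 0.6875 + 0.7143) / 6 = 0.677

0.677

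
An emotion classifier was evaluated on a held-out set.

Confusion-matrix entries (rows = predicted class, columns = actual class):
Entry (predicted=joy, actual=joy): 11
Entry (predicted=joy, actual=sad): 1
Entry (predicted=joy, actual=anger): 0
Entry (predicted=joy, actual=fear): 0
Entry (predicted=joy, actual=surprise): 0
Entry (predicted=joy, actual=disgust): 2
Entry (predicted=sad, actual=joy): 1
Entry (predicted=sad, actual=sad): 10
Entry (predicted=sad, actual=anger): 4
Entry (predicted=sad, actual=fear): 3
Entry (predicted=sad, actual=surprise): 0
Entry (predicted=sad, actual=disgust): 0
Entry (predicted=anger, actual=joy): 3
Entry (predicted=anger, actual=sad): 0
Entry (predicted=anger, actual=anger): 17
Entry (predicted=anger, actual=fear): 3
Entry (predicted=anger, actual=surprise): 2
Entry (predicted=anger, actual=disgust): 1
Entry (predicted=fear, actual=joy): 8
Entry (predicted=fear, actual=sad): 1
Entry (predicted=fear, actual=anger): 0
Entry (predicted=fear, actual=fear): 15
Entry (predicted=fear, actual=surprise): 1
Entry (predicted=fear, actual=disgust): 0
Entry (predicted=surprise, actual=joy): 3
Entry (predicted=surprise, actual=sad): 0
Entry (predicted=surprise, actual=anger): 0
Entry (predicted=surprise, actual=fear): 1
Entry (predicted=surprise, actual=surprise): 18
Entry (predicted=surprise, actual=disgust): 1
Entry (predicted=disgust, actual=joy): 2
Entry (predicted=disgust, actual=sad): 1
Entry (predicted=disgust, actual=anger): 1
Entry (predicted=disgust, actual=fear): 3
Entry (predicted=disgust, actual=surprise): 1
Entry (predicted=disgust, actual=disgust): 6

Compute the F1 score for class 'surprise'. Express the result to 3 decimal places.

0.800

F1 score = 2·TP/(2·TP+FP+FN).
surprise: TP=18, FP=3+0+0+1+1=5, FN=0+0+2+1+1=4 → 36/45 = 0.8000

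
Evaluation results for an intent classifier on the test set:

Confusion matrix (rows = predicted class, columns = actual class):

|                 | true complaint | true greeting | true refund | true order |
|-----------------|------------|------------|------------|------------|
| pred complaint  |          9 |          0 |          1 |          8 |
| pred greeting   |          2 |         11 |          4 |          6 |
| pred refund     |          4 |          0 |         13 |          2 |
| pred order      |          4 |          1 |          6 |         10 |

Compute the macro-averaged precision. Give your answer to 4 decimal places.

0.5347

Per-class precision (TP/(TP+FP)):
  complaint: TP=9, FP=0+1+8=9 → 9/18 = 0.50000
  greeting: TP=11, FP=2+4+6=12 → 11/23 = 0.47826
  refund: TP=13, FP=4+0+2=6 → 13/19 = 0.68421
  order: TP=10, FP=4+1+6=11 → 10/21 = 0.47619
Macro-precision = mean = (0.50000 + 0.47826 + 0.68421 + 0.47619) / 4 = 0.5347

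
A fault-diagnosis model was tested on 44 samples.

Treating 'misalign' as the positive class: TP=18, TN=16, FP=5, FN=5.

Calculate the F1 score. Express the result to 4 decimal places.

0.7826

Precision = TP/(TP+FP) = 18/23 = 0.7826
Recall = TP/(TP+FN) = 18/23 = 0.7826
F1 = 2·TP/(2·TP+FP+FN) = 36/46 = 0.7826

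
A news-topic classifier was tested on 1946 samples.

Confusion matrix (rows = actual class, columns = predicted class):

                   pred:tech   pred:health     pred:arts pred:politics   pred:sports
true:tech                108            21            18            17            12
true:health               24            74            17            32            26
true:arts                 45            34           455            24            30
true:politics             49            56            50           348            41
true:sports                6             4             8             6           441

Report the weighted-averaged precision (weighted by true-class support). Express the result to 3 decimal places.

0.747

Per-class precision (TP/(TP+FP)):
  tech: TP=108, FP=24+45+49+6=124 → 108/232 = 0.4655
  health: TP=74, FP=21+34+56+4=115 → 74/189 = 0.3915
  arts: TP=455, FP=18+17+50+8=93 → 455/548 = 0.8303
  politics: TP=348, FP=17+32+24+6=79 → 348/427 = 0.8150
  sports: TP=441, FP=12+26+30+41=109 → 441/550 = 0.8018
Weighted-precision = Σ (supportᵢ/N)·precisionᵢ with N=1946: (176/1946)·0.4655 + (173/1946)·0.3915 + (588/1946)·0.8303 + (544/1946)·0.8150 + (465/1946)·0.8018 = 0.747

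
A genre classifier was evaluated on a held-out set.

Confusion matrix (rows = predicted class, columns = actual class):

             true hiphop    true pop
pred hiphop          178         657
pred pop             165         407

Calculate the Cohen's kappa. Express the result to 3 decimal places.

-0.066

Observed agreement pₒ = trace/N = 585/1407 = 0.4158
Expected agreement pₑ = Σ (rowᵢ·colᵢ)/N² = (343·835 + 1064·572)/1407² = 0.4521
κ = (pₒ − pₑ)/(1 − pₑ) = (0.4158 − 0.4521)/(1 − 0.4521) = -0.066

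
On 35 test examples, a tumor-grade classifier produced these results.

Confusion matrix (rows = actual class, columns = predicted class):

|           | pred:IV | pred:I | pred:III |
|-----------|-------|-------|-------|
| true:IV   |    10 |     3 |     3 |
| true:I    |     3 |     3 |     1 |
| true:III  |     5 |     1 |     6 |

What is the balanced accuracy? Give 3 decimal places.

Balanced accuracy = mean of per-class recall.
  IV: recall = 10/16 = 0.6250
  I: recall = 3/7 = 0.4286
  III: recall = 6/12 = 0.5000
Mean = (0.6250 + 0.4286 + 0.5000) / 3 = 0.518

0.518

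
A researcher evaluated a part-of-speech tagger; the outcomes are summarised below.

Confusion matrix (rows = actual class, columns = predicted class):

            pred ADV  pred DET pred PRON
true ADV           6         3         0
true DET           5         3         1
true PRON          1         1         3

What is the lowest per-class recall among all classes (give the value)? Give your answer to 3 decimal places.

Per-class recall (TP/(TP+FN)):
  ADV: TP=6, FN=3+0=3 → 6/9 = 0.6667
  DET: TP=3, FN=5+1=6 → 3/9 = 0.3333
  PRON: TP=3, FN=1+1=2 → 3/5 = 0.6000
Lowest is class 'DET' with recall = 0.333.

0.333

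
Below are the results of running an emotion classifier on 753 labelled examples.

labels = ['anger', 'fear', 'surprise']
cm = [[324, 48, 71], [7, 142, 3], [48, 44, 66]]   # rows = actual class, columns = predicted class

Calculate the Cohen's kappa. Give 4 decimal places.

0.5126

Observed agreement pₒ = trace/N = 532/753 = 0.70651
Expected agreement pₑ = Σ (rowᵢ·colᵢ)/N² = (443·379 + 152·234 + 158·140)/753² = 0.39785
κ = (pₒ − pₑ)/(1 − pₑ) = (0.70651 − 0.39785)/(1 − 0.39785) = 0.5126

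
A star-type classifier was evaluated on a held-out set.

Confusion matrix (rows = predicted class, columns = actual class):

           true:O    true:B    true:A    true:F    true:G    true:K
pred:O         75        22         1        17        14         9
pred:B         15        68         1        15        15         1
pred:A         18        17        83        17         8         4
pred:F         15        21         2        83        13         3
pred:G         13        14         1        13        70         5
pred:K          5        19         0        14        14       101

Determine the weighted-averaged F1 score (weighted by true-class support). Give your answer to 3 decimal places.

0.585

Per-class F1 score (2·TP/(2·TP+FP+FN)):
  O: TP=75, FP=22+1+17+14+9=63, FN=15+18+15+13+5=66 → 150/279 = 0.5376
  B: TP=68, FP=15+1+15+15+1=47, FN=22+17+21+14+19=93 → 136/276 = 0.4928
  A: TP=83, FP=18+17+17+8+4=64, FN=1+1+2+1+0=5 → 166/235 = 0.7064
  F: TP=83, FP=15+21+2+13+3=54, FN=17+15+17+13+14=76 → 166/296 = 0.5608
  G: TP=70, FP=13+14+1+13+5=46, FN=14+15+8+13+14=64 → 140/250 = 0.5600
  K: TP=101, FP=5+19+0+14+14=52, FN=9+1+4+3+5=22 → 202/276 = 0.7319
Weighted-F1 score = Σ (supportᵢ/N)·F1 scoreᵢ with N=806: (141/806)·0.5376 + (161/806)·0.4928 + (88/806)·0.7064 + (159/806)·0.5608 + (134/806)·0.5600 + (123/806)·0.7319 = 0.585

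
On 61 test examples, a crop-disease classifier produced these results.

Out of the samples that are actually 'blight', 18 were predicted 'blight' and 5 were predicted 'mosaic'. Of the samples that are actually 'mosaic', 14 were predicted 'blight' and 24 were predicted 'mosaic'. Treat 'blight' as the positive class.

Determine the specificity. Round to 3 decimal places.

Specificity = TN/(TN+FP) = 24/(24+14) = 0.632

0.632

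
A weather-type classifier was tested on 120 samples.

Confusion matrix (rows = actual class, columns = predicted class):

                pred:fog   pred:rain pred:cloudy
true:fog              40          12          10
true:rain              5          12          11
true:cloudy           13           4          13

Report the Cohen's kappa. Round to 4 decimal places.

Observed agreement pₒ = trace/N = 65/120 = 0.54167
Expected agreement pₑ = Σ (rowᵢ·colᵢ)/N² = (62·58 + 28·28 + 30·34)/120² = 0.37500
κ = (pₒ − pₑ)/(1 − pₑ) = (0.54167 − 0.37500)/(1 − 0.37500) = 0.2667

0.2667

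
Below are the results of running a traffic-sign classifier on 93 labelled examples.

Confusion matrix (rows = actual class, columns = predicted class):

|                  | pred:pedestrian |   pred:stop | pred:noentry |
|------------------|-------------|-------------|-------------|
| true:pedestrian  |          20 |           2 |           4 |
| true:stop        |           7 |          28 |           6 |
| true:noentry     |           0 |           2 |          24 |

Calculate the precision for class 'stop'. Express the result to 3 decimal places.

precision = TP/(TP+FP).
stop: TP=28, FP=2+2=4 → 28/32 = 0.8750

0.875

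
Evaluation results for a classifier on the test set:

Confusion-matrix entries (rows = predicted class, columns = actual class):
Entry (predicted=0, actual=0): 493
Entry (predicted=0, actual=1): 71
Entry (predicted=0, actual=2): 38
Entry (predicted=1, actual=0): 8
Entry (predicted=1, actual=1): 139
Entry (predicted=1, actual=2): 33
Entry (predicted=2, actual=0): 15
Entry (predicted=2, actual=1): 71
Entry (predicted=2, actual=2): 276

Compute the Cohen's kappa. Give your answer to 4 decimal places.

Observed agreement pₒ = trace/N = 908/1144 = 0.79371
Expected agreement pₑ = Σ (rowᵢ·colᵢ)/N² = (516·602 + 281·180 + 347·362)/1144² = 0.37198
κ = (pₒ − pₑ)/(1 − pₑ) = (0.79371 − 0.37198)/(1 − 0.37198) = 0.6715

0.6715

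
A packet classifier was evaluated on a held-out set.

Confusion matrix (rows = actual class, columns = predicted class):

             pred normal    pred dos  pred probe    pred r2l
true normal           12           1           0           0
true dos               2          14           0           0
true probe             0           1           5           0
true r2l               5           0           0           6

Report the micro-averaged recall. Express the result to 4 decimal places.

Micro-averaging pools counts across classes: ΣTP=37, ΣFP=9, ΣFN=9.
Micro-recall = TP/(TP+FN) on pooled counts = 0.8043 (equals overall accuracy in single-label multiclass).

0.8043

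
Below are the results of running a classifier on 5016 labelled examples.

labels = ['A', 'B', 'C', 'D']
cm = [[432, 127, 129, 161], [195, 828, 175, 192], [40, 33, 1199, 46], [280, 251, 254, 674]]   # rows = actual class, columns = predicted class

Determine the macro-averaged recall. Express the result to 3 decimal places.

0.619

Per-class recall (TP/(TP+FN)):
  A: TP=432, FN=127+129+161=417 → 432/849 = 0.5088
  B: TP=828, FN=195+175+192=562 → 828/1390 = 0.5957
  C: TP=1199, FN=40+33+46=119 → 1199/1318 = 0.9097
  D: TP=674, FN=280+251+254=785 → 674/1459 = 0.4620
Macro-recall = mean = (0.5088 + 0.5957 + 0.9097 + 0.4620) / 4 = 0.619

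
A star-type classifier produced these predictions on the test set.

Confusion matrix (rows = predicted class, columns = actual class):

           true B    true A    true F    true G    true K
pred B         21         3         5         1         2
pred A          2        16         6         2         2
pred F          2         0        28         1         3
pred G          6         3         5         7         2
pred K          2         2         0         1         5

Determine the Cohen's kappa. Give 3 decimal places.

0.492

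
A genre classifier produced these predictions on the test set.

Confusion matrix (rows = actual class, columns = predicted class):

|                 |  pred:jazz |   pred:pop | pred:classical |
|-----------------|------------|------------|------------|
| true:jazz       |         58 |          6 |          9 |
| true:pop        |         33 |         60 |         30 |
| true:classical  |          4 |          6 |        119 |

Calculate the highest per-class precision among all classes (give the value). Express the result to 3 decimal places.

0.833

Per-class precision (TP/(TP+FP)):
  jazz: TP=58, FP=33+4=37 → 58/95 = 0.6105
  pop: TP=60, FP=6+6=12 → 60/72 = 0.8333
  classical: TP=119, FP=9+30=39 → 119/158 = 0.7532
Highest is class 'pop' with precision = 0.833.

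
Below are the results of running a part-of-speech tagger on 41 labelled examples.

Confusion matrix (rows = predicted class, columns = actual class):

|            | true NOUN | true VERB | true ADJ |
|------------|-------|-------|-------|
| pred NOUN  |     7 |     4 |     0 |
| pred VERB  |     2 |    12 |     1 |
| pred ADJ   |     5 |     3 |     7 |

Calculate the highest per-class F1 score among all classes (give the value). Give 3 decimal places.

0.706

Per-class F1 score (2·TP/(2·TP+FP+FN)):
  NOUN: TP=7, FP=4+0=4, FN=2+5=7 → 14/25 = 0.5600
  VERB: TP=12, FP=2+1=3, FN=4+3=7 → 24/34 = 0.7059
  ADJ: TP=7, FP=5+3=8, FN=0+1=1 → 14/23 = 0.6087
Highest is class 'VERB' with F1 score = 0.706.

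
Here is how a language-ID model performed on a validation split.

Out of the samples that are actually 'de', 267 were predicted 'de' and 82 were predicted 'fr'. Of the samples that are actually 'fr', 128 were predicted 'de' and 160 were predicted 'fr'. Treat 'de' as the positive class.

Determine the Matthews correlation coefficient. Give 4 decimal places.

0.3287

MCC = (TP·TN − FP·FN) / √((TP+FP)(TP+FN)(TN+FP)(TN+FN))
Numerator = 267·160 − 128·82 = 32224
Denominator = √(395·349·288·242) = √9607942080 = 98020.1106
MCC = 32224 / 98020.1106 = 0.3287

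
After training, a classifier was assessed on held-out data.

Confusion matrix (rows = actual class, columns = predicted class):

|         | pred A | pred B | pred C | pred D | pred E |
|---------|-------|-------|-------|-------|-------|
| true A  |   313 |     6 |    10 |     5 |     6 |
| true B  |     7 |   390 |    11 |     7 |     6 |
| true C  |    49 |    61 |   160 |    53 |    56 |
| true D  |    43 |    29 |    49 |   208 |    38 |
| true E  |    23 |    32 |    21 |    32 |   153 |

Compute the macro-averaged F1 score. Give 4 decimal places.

Per-class F1 score (2·TP/(2·TP+FP+FN)):
  A: TP=313, FP=7+49+43+23=122, FN=6+10+5+6=27 → 626/775 = 0.80774
  B: TP=390, FP=6+61+29+32=128, FN=7+11+7+6=31 → 780/939 = 0.83067
  C: TP=160, FP=10+11+49+21=91, FN=49+61+53+56=219 → 320/630 = 0.50794
  D: TP=208, FP=5+7+53+32=97, FN=43+29+49+38=159 → 416/672 = 0.61905
  E: TP=153, FP=6+6+56+38=106, FN=23+32+21+32=108 → 306/520 = 0.58846
Macro-F1 score = mean = (0.80774 + 0.83067 + 0.50794 + 0.61905 + 0.58846) / 5 = 0.6708

0.6708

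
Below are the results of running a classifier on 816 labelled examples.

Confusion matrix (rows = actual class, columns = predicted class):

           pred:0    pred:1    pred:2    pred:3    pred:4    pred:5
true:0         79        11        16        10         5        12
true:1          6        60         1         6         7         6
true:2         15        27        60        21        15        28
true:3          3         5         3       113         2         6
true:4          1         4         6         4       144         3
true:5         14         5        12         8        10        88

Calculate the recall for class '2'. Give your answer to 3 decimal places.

Treat '2' as positive and all other classes as negative.
recall = TP/(TP+FN).
2: TP=60, FN=15+27+21+15+28=106 → 60/166 = 0.3614

0.361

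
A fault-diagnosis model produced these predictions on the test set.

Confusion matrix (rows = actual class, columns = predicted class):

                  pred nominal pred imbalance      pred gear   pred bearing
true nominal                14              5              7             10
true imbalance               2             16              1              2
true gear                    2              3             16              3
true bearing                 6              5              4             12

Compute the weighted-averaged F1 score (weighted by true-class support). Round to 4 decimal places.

Per-class F1 score (2·TP/(2·TP+FP+FN)):
  nominal: TP=14, FP=2+2+6=10, FN=5+7+10=22 → 28/60 = 0.46667
  imbalance: TP=16, FP=5+3+5=13, FN=2+1+2=5 → 32/50 = 0.64000
  gear: TP=16, FP=7+1+4=12, FN=2+3+3=8 → 32/52 = 0.61538
  bearing: TP=12, FP=10+2+3=15, FN=6+5+4=15 → 24/54 = 0.44444
Weighted-F1 score = Σ (supportᵢ/N)·F1 scoreᵢ with N=108: (36/108)·0.46667 + (21/108)·0.64000 + (24/108)·0.61538 + (27/108)·0.44444 = 0.5279

0.5279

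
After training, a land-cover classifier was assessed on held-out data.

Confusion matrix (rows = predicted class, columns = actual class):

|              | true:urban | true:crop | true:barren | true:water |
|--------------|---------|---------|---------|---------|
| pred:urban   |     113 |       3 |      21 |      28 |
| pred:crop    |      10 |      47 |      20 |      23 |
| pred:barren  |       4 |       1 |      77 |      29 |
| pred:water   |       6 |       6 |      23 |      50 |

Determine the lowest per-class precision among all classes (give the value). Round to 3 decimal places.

0.470

Per-class precision (TP/(TP+FP)):
  urban: TP=113, FP=3+21+28=52 → 113/165 = 0.6848
  crop: TP=47, FP=10+20+23=53 → 47/100 = 0.4700
  barren: TP=77, FP=4+1+29=34 → 77/111 = 0.6937
  water: TP=50, FP=6+6+23=35 → 50/85 = 0.5882
Lowest is class 'crop' with precision = 0.470.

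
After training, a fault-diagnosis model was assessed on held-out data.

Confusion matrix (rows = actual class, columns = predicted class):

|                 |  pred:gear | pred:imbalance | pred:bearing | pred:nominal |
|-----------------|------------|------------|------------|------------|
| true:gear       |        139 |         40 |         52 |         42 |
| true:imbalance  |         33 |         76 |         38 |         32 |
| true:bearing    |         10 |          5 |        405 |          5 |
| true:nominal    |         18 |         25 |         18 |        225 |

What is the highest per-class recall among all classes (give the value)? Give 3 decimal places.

0.953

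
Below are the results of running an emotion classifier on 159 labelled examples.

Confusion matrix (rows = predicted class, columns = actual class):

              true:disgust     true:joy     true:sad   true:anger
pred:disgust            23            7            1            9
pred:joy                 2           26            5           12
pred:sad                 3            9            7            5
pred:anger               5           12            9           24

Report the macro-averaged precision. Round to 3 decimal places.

Per-class precision (TP/(TP+FP)):
  disgust: TP=23, FP=7+1+9=17 → 23/40 = 0.5750
  joy: TP=26, FP=2+5+12=19 → 26/45 = 0.5778
  sad: TP=7, FP=3+9+5=17 → 7/24 = 0.2917
  anger: TP=24, FP=5+12+9=26 → 24/50 = 0.4800
Macro-precision = mean = (0.5750 + 0.5778 + 0.2917 + 0.4800) / 4 = 0.481

0.481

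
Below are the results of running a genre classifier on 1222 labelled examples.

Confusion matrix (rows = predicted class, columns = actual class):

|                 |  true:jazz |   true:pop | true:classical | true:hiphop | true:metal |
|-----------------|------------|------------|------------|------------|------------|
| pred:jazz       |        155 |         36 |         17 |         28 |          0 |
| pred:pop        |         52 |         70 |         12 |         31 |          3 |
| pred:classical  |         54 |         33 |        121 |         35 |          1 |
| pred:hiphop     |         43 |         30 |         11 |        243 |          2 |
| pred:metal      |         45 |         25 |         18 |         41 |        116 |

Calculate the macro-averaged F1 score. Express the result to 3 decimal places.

Per-class F1 score (2·TP/(2·TP+FP+FN)):
  jazz: TP=155, FP=36+17+28+0=81, FN=52+54+43+45=194 → 310/585 = 0.5299
  pop: TP=70, FP=52+12+31+3=98, FN=36+33+30+25=124 → 140/362 = 0.3867
  classical: TP=121, FP=54+33+35+1=123, FN=17+12+11+18=58 → 242/423 = 0.5721
  hiphop: TP=243, FP=43+30+11+2=86, FN=28+31+35+41=135 → 486/707 = 0.6874
  metal: TP=116, FP=45+25+18+41=129, FN=0+3+1+2=6 → 232/367 = 0.6322
Macro-F1 score = mean = (0.5299 + 0.3867 + 0.5721 + 0.6874 + 0.6322) / 5 = 0.562

0.562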